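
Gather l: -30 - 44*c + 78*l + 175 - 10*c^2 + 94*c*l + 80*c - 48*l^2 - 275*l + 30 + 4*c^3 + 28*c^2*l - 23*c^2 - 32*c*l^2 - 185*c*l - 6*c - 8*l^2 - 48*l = 4*c^3 - 33*c^2 + 30*c + l^2*(-32*c - 56) + l*(28*c^2 - 91*c - 245) + 175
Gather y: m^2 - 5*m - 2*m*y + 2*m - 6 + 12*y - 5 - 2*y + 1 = m^2 - 3*m + y*(10 - 2*m) - 10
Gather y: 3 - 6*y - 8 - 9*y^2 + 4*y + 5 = -9*y^2 - 2*y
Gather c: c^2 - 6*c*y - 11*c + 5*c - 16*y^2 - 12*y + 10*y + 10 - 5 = c^2 + c*(-6*y - 6) - 16*y^2 - 2*y + 5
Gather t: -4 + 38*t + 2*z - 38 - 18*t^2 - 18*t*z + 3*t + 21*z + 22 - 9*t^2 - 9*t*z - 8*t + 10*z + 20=-27*t^2 + t*(33 - 27*z) + 33*z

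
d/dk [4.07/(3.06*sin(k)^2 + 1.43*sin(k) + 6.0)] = -(24.9084*sin(k) + 5.8201)*cos(k)/(3.06*sin(k)^2 + 1.43*sin(k) + 6.0)^2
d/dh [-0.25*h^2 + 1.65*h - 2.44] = 1.65 - 0.5*h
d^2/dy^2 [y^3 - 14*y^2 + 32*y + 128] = 6*y - 28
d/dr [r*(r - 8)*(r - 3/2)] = 3*r^2 - 19*r + 12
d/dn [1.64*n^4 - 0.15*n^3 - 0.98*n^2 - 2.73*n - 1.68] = 6.56*n^3 - 0.45*n^2 - 1.96*n - 2.73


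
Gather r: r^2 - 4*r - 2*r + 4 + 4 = r^2 - 6*r + 8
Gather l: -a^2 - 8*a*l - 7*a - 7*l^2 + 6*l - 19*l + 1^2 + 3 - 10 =-a^2 - 7*a - 7*l^2 + l*(-8*a - 13) - 6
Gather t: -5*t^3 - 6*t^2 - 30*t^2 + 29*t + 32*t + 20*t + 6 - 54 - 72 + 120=-5*t^3 - 36*t^2 + 81*t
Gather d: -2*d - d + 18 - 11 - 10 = -3*d - 3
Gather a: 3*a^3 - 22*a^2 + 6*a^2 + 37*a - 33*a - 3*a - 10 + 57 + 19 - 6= 3*a^3 - 16*a^2 + a + 60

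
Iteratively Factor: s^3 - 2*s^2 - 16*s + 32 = (s + 4)*(s^2 - 6*s + 8) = (s - 2)*(s + 4)*(s - 4)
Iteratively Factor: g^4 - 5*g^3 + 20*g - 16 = (g + 2)*(g^3 - 7*g^2 + 14*g - 8) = (g - 2)*(g + 2)*(g^2 - 5*g + 4) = (g - 4)*(g - 2)*(g + 2)*(g - 1)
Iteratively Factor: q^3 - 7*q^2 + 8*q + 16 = (q - 4)*(q^2 - 3*q - 4) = (q - 4)^2*(q + 1)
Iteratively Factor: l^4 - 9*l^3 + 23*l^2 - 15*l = (l - 3)*(l^3 - 6*l^2 + 5*l) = (l - 5)*(l - 3)*(l^2 - l) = (l - 5)*(l - 3)*(l - 1)*(l)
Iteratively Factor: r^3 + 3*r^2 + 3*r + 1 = (r + 1)*(r^2 + 2*r + 1) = (r + 1)^2*(r + 1)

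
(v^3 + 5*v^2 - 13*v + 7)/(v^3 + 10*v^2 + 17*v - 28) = (v - 1)/(v + 4)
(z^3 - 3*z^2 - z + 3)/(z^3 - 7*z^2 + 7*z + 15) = (z - 1)/(z - 5)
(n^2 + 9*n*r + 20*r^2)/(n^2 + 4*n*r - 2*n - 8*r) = (n + 5*r)/(n - 2)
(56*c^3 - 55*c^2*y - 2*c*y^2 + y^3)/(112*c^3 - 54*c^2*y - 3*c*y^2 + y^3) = (-c + y)/(-2*c + y)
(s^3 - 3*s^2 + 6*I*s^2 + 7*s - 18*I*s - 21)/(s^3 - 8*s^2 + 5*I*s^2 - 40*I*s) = (s^3 + s^2*(-3 + 6*I) + s*(7 - 18*I) - 21)/(s*(s^2 + s*(-8 + 5*I) - 40*I))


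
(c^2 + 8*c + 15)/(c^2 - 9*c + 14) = (c^2 + 8*c + 15)/(c^2 - 9*c + 14)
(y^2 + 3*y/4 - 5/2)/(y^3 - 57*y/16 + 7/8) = 4*(4*y - 5)/(16*y^2 - 32*y + 7)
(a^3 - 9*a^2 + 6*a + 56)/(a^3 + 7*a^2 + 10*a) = (a^2 - 11*a + 28)/(a*(a + 5))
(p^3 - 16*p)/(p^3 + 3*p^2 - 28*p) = (p + 4)/(p + 7)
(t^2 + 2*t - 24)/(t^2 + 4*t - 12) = (t - 4)/(t - 2)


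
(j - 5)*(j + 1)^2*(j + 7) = j^4 + 4*j^3 - 30*j^2 - 68*j - 35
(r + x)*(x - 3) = r*x - 3*r + x^2 - 3*x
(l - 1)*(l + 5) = l^2 + 4*l - 5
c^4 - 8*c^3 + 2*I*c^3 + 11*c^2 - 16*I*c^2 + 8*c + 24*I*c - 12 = (c - 6)*(c - 2)*(c + I)^2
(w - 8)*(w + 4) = w^2 - 4*w - 32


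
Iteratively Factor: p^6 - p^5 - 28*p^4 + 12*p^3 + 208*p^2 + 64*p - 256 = (p + 2)*(p^5 - 3*p^4 - 22*p^3 + 56*p^2 + 96*p - 128) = (p - 1)*(p + 2)*(p^4 - 2*p^3 - 24*p^2 + 32*p + 128) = (p - 1)*(p + 2)^2*(p^3 - 4*p^2 - 16*p + 64) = (p - 4)*(p - 1)*(p + 2)^2*(p^2 - 16) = (p - 4)^2*(p - 1)*(p + 2)^2*(p + 4)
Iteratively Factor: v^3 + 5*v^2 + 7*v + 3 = (v + 1)*(v^2 + 4*v + 3) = (v + 1)*(v + 3)*(v + 1)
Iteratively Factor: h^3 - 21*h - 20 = (h - 5)*(h^2 + 5*h + 4) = (h - 5)*(h + 1)*(h + 4)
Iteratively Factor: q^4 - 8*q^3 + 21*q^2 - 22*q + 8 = (q - 4)*(q^3 - 4*q^2 + 5*q - 2) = (q - 4)*(q - 1)*(q^2 - 3*q + 2) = (q - 4)*(q - 1)^2*(q - 2)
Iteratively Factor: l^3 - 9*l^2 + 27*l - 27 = (l - 3)*(l^2 - 6*l + 9) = (l - 3)^2*(l - 3)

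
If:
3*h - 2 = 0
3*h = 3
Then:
No Solution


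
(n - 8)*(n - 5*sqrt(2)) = n^2 - 8*n - 5*sqrt(2)*n + 40*sqrt(2)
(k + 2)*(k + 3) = k^2 + 5*k + 6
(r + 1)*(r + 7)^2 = r^3 + 15*r^2 + 63*r + 49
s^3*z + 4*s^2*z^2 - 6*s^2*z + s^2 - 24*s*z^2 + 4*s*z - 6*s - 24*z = (s - 6)*(s + 4*z)*(s*z + 1)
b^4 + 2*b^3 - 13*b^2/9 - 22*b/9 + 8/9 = (b - 1)*(b - 1/3)*(b + 4/3)*(b + 2)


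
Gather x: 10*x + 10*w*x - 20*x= x*(10*w - 10)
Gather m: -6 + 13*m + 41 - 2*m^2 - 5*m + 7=-2*m^2 + 8*m + 42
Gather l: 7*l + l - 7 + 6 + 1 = 8*l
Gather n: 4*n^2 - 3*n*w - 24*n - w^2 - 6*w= 4*n^2 + n*(-3*w - 24) - w^2 - 6*w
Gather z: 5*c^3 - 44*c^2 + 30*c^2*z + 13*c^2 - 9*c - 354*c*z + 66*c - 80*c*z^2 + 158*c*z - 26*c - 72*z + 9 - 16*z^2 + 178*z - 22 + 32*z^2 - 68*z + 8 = 5*c^3 - 31*c^2 + 31*c + z^2*(16 - 80*c) + z*(30*c^2 - 196*c + 38) - 5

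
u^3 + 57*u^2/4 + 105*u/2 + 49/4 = (u + 1/4)*(u + 7)^2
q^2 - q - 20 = (q - 5)*(q + 4)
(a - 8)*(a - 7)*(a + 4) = a^3 - 11*a^2 - 4*a + 224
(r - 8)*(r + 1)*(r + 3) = r^3 - 4*r^2 - 29*r - 24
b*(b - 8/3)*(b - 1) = b^3 - 11*b^2/3 + 8*b/3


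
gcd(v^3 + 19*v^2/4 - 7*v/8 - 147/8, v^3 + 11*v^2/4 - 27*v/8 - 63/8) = v^2 + 5*v/4 - 21/4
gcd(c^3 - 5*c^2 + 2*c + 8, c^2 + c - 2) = 1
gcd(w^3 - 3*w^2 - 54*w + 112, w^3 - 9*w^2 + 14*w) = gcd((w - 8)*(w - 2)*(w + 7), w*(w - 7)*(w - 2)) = w - 2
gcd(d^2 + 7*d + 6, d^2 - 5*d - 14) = 1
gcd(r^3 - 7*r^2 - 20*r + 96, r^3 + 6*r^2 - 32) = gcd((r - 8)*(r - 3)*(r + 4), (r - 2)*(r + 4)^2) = r + 4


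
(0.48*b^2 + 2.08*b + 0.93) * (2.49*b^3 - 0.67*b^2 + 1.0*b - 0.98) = 1.1952*b^5 + 4.8576*b^4 + 1.4021*b^3 + 0.9865*b^2 - 1.1084*b - 0.9114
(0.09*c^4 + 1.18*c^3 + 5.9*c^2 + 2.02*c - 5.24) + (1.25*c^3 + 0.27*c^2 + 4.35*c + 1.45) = 0.09*c^4 + 2.43*c^3 + 6.17*c^2 + 6.37*c - 3.79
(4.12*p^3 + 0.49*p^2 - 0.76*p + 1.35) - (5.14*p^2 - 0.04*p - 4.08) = 4.12*p^3 - 4.65*p^2 - 0.72*p + 5.43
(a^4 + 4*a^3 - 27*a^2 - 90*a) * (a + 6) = a^5 + 10*a^4 - 3*a^3 - 252*a^2 - 540*a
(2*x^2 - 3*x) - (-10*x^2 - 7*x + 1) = 12*x^2 + 4*x - 1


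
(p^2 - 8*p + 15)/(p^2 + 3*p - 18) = (p - 5)/(p + 6)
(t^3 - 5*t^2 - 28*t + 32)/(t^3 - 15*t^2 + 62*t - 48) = (t + 4)/(t - 6)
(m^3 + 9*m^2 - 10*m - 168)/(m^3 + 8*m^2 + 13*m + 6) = (m^2 + 3*m - 28)/(m^2 + 2*m + 1)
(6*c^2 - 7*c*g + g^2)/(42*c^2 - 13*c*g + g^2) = (c - g)/(7*c - g)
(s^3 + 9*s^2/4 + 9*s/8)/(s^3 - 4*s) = (8*s^2 + 18*s + 9)/(8*(s^2 - 4))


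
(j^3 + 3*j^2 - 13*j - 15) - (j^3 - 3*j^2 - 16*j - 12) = 6*j^2 + 3*j - 3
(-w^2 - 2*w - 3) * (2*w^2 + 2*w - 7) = -2*w^4 - 6*w^3 - 3*w^2 + 8*w + 21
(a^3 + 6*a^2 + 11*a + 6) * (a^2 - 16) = a^5 + 6*a^4 - 5*a^3 - 90*a^2 - 176*a - 96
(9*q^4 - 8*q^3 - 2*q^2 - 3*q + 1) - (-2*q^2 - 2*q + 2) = 9*q^4 - 8*q^3 - q - 1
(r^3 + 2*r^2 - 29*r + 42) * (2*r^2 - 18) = 2*r^5 + 4*r^4 - 76*r^3 + 48*r^2 + 522*r - 756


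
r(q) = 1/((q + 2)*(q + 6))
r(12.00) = 0.00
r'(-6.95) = 0.27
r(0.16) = 0.08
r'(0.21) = -0.04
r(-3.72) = -0.25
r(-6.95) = 0.21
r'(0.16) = -0.05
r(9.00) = 0.01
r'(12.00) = 0.00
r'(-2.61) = -0.65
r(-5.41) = -0.50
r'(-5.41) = 0.70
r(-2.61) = -0.48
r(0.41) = 0.06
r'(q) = -1/((q + 2)*(q + 6)^2) - 1/((q + 2)^2*(q + 6)) = 2*(-q - 4)/(q^4 + 16*q^3 + 88*q^2 + 192*q + 144)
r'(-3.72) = -0.04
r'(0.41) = -0.04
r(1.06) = 0.05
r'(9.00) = 0.00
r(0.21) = 0.07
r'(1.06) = -0.02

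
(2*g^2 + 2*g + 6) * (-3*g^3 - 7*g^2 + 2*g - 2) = -6*g^5 - 20*g^4 - 28*g^3 - 42*g^2 + 8*g - 12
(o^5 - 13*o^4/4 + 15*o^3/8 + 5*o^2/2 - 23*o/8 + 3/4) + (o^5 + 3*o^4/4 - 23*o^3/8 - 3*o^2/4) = 2*o^5 - 5*o^4/2 - o^3 + 7*o^2/4 - 23*o/8 + 3/4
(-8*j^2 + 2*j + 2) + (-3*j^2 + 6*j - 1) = -11*j^2 + 8*j + 1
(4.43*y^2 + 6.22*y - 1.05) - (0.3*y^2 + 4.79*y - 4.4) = 4.13*y^2 + 1.43*y + 3.35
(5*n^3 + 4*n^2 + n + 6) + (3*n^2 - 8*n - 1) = 5*n^3 + 7*n^2 - 7*n + 5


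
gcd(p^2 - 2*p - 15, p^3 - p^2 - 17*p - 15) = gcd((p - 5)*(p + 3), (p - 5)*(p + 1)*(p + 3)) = p^2 - 2*p - 15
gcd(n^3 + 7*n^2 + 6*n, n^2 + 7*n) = n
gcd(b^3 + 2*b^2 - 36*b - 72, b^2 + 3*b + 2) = b + 2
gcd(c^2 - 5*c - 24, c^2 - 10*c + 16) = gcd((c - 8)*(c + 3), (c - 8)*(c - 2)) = c - 8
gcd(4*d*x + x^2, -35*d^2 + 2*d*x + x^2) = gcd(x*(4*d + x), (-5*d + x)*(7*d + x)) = 1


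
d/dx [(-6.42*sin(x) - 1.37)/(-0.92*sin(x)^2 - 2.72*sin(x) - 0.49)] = (-2.5208*sin(x) + 2.9532*cos(2*x) - 3.5338)*cos(x)/(0.92*sin(x)^2 + 2.72*sin(x) + 0.49)^2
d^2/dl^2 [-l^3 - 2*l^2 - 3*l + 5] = -6*l - 4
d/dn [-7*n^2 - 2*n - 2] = -14*n - 2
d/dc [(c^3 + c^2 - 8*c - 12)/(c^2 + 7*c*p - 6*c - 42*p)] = (-(2*c + 7*p - 6)*(c^3 + c^2 - 8*c - 12) + (3*c^2 + 2*c - 8)*(c^2 + 7*c*p - 6*c - 42*p))/(c^2 + 7*c*p - 6*c - 42*p)^2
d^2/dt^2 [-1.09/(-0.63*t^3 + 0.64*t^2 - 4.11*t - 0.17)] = ((1.3952 - 4.1202*t)*(0.63*t^3 - 0.64*t^2 + 4.11*t + 0.17) + 1.09*(1.89*t^2 - 1.28*t + 4.11)*(3.78*t^2 - 2.56*t + 8.22))/(0.63*t^3 - 0.64*t^2 + 4.11*t + 0.17)^3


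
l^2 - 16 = (l - 4)*(l + 4)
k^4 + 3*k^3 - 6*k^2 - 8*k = k*(k - 2)*(k + 1)*(k + 4)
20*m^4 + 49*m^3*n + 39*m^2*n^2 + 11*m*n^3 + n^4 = (m + n)^2*(4*m + n)*(5*m + n)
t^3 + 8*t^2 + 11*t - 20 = (t - 1)*(t + 4)*(t + 5)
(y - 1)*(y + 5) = y^2 + 4*y - 5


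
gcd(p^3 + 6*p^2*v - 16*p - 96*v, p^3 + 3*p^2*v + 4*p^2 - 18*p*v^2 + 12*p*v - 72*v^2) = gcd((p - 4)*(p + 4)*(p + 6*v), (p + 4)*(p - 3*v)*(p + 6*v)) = p^2 + 6*p*v + 4*p + 24*v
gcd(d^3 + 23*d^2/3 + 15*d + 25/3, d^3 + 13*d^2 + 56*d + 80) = d + 5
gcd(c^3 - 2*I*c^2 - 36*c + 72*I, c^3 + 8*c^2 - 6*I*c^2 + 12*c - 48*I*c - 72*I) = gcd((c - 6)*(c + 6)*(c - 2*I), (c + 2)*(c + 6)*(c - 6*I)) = c + 6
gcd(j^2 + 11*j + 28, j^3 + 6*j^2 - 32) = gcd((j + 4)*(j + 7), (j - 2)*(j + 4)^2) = j + 4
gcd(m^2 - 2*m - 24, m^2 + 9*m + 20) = m + 4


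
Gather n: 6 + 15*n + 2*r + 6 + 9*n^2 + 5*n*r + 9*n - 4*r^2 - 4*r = 9*n^2 + n*(5*r + 24) - 4*r^2 - 2*r + 12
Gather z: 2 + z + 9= z + 11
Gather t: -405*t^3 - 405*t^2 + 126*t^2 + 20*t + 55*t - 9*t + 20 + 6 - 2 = -405*t^3 - 279*t^2 + 66*t + 24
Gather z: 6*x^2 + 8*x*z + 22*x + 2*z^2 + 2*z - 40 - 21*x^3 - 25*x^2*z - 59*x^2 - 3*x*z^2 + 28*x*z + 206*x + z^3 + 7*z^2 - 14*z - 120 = -21*x^3 - 53*x^2 + 228*x + z^3 + z^2*(9 - 3*x) + z*(-25*x^2 + 36*x - 12) - 160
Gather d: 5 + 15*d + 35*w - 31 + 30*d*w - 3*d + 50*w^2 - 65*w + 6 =d*(30*w + 12) + 50*w^2 - 30*w - 20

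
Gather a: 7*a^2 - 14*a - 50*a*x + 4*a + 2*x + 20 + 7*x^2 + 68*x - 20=7*a^2 + a*(-50*x - 10) + 7*x^2 + 70*x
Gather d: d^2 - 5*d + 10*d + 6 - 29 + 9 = d^2 + 5*d - 14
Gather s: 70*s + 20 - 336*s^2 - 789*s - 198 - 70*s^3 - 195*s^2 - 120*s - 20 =-70*s^3 - 531*s^2 - 839*s - 198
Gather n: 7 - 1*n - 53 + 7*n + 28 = 6*n - 18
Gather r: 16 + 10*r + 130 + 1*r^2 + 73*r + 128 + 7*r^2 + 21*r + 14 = 8*r^2 + 104*r + 288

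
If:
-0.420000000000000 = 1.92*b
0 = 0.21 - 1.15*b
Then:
No Solution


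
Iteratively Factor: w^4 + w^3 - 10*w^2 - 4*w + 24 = (w - 2)*(w^3 + 3*w^2 - 4*w - 12) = (w - 2)^2*(w^2 + 5*w + 6) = (w - 2)^2*(w + 3)*(w + 2)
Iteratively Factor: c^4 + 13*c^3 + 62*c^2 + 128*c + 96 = (c + 3)*(c^3 + 10*c^2 + 32*c + 32) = (c + 3)*(c + 4)*(c^2 + 6*c + 8) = (c + 2)*(c + 3)*(c + 4)*(c + 4)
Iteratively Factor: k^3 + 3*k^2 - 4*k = (k + 4)*(k^2 - k) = k*(k + 4)*(k - 1)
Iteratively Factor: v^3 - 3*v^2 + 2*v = (v)*(v^2 - 3*v + 2) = v*(v - 1)*(v - 2)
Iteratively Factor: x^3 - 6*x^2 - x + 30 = (x - 3)*(x^2 - 3*x - 10) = (x - 5)*(x - 3)*(x + 2)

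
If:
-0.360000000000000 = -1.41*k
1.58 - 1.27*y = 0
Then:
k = 0.26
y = 1.24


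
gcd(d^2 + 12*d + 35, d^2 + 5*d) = d + 5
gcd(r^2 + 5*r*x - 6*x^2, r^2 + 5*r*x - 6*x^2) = -r^2 - 5*r*x + 6*x^2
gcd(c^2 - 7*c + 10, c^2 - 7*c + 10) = c^2 - 7*c + 10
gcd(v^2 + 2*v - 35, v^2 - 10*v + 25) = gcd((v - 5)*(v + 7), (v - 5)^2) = v - 5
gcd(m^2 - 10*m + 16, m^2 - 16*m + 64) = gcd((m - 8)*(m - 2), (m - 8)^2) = m - 8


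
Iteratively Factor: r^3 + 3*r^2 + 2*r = (r + 1)*(r^2 + 2*r) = (r + 1)*(r + 2)*(r)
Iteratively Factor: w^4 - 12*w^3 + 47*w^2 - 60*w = (w - 5)*(w^3 - 7*w^2 + 12*w) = (w - 5)*(w - 4)*(w^2 - 3*w) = (w - 5)*(w - 4)*(w - 3)*(w)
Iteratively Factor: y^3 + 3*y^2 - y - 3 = (y - 1)*(y^2 + 4*y + 3) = (y - 1)*(y + 1)*(y + 3)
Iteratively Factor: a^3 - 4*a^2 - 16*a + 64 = (a - 4)*(a^2 - 16) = (a - 4)*(a + 4)*(a - 4)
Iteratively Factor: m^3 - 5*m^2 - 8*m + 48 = (m - 4)*(m^2 - m - 12) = (m - 4)^2*(m + 3)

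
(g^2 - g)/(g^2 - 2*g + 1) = g/(g - 1)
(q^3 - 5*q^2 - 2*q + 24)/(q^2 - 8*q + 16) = (q^2 - q - 6)/(q - 4)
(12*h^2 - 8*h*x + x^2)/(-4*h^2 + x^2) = (-6*h + x)/(2*h + x)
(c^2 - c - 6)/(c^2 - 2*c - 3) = (c + 2)/(c + 1)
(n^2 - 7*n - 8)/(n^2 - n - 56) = (n + 1)/(n + 7)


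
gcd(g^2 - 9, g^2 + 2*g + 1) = 1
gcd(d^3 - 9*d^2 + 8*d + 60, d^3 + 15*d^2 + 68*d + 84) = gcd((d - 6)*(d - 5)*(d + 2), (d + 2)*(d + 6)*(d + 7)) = d + 2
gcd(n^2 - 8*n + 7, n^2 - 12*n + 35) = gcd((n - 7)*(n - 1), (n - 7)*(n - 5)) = n - 7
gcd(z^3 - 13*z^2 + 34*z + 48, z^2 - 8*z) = z - 8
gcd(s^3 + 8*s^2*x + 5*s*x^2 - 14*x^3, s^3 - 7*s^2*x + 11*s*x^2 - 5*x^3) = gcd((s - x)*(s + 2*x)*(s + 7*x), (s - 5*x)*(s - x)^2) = -s + x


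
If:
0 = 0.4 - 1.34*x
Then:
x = 0.30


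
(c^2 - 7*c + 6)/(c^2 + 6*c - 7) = (c - 6)/(c + 7)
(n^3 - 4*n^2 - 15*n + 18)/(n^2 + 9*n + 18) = (n^2 - 7*n + 6)/(n + 6)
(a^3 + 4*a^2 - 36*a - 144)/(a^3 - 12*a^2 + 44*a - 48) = (a^2 + 10*a + 24)/(a^2 - 6*a + 8)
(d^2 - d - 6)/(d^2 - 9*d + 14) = (d^2 - d - 6)/(d^2 - 9*d + 14)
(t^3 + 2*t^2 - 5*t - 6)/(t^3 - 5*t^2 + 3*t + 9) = (t^2 + t - 6)/(t^2 - 6*t + 9)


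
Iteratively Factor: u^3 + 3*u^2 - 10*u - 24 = (u + 2)*(u^2 + u - 12) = (u - 3)*(u + 2)*(u + 4)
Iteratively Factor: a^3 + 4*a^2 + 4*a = (a + 2)*(a^2 + 2*a) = a*(a + 2)*(a + 2)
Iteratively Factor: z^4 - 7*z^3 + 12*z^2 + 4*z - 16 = (z - 2)*(z^3 - 5*z^2 + 2*z + 8) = (z - 2)^2*(z^2 - 3*z - 4) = (z - 2)^2*(z + 1)*(z - 4)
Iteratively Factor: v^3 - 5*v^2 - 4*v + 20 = (v + 2)*(v^2 - 7*v + 10) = (v - 2)*(v + 2)*(v - 5)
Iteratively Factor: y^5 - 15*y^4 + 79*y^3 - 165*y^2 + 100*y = (y - 5)*(y^4 - 10*y^3 + 29*y^2 - 20*y) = (y - 5)^2*(y^3 - 5*y^2 + 4*y) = y*(y - 5)^2*(y^2 - 5*y + 4) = y*(y - 5)^2*(y - 1)*(y - 4)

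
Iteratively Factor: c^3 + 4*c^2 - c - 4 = (c - 1)*(c^2 + 5*c + 4) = (c - 1)*(c + 1)*(c + 4)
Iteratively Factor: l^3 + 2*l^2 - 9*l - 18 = (l - 3)*(l^2 + 5*l + 6) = (l - 3)*(l + 2)*(l + 3)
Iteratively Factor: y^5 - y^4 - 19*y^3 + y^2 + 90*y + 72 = (y - 4)*(y^4 + 3*y^3 - 7*y^2 - 27*y - 18) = (y - 4)*(y + 2)*(y^3 + y^2 - 9*y - 9) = (y - 4)*(y + 1)*(y + 2)*(y^2 - 9) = (y - 4)*(y - 3)*(y + 1)*(y + 2)*(y + 3)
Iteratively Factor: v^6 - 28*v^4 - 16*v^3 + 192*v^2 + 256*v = (v - 4)*(v^5 + 4*v^4 - 12*v^3 - 64*v^2 - 64*v) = v*(v - 4)*(v^4 + 4*v^3 - 12*v^2 - 64*v - 64) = v*(v - 4)*(v + 4)*(v^3 - 12*v - 16) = v*(v - 4)^2*(v + 4)*(v^2 + 4*v + 4) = v*(v - 4)^2*(v + 2)*(v + 4)*(v + 2)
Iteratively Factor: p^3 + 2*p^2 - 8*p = (p)*(p^2 + 2*p - 8) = p*(p - 2)*(p + 4)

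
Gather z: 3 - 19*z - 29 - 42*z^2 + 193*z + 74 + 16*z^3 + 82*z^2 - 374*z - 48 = 16*z^3 + 40*z^2 - 200*z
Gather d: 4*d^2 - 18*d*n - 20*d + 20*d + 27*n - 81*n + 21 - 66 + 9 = 4*d^2 - 18*d*n - 54*n - 36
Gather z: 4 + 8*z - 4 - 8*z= 0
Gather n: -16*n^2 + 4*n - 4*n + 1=1 - 16*n^2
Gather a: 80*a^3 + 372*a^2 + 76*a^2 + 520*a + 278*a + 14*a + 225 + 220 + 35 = 80*a^3 + 448*a^2 + 812*a + 480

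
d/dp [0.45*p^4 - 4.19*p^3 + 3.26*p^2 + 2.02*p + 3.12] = 1.8*p^3 - 12.57*p^2 + 6.52*p + 2.02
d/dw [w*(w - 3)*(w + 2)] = 3*w^2 - 2*w - 6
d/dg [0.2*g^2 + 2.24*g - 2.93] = 0.4*g + 2.24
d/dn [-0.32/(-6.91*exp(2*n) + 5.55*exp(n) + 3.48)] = (1.776 - 4.4224*exp(n))*exp(n)/(-6.91*exp(2*n) + 5.55*exp(n) + 3.48)^2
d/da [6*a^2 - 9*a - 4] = 12*a - 9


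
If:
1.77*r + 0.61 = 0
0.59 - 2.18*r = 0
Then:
No Solution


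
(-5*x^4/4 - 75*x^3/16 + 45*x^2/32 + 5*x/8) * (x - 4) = -5*x^5/4 + 5*x^4/16 + 645*x^3/32 - 5*x^2 - 5*x/2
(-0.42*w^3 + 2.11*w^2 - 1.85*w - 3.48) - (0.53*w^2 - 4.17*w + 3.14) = -0.42*w^3 + 1.58*w^2 + 2.32*w - 6.62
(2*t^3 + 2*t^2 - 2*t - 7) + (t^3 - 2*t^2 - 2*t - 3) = 3*t^3 - 4*t - 10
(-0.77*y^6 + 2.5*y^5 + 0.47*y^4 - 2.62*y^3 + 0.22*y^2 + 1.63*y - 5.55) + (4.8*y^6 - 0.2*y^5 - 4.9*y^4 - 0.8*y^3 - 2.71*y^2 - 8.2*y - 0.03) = 4.03*y^6 + 2.3*y^5 - 4.43*y^4 - 3.42*y^3 - 2.49*y^2 - 6.57*y - 5.58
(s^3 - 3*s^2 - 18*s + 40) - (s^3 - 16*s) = -3*s^2 - 2*s + 40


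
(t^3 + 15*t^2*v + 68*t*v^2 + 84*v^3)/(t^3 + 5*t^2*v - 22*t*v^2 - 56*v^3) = (t + 6*v)/(t - 4*v)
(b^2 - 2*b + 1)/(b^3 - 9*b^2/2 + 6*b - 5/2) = 2/(2*b - 5)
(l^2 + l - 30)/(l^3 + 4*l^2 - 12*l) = (l - 5)/(l*(l - 2))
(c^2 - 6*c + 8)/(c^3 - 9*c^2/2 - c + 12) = 2/(2*c + 3)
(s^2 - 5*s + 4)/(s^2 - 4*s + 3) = (s - 4)/(s - 3)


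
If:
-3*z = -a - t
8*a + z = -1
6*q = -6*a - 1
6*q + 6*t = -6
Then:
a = -1/12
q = -1/12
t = -11/12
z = -1/3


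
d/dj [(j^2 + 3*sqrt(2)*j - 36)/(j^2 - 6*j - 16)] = (-6*j^2 - 3*sqrt(2)*j^2 + 40*j - 216 - 48*sqrt(2))/(j^4 - 12*j^3 + 4*j^2 + 192*j + 256)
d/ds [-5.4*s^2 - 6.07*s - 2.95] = -10.8*s - 6.07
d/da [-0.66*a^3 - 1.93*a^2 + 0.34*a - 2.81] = -1.98*a^2 - 3.86*a + 0.34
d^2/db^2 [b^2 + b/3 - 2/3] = 2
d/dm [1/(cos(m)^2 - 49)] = 2*sin(m)*cos(m)/(cos(m)^2 - 49)^2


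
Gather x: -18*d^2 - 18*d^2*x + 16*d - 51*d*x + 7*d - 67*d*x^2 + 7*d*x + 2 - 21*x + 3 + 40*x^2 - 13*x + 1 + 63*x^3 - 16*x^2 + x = -18*d^2 + 23*d + 63*x^3 + x^2*(24 - 67*d) + x*(-18*d^2 - 44*d - 33) + 6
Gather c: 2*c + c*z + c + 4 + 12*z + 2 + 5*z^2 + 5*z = c*(z + 3) + 5*z^2 + 17*z + 6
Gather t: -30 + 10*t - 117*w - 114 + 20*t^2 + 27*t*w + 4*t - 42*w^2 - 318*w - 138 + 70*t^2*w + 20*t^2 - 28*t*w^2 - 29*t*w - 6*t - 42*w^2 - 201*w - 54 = t^2*(70*w + 40) + t*(-28*w^2 - 2*w + 8) - 84*w^2 - 636*w - 336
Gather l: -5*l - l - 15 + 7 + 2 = -6*l - 6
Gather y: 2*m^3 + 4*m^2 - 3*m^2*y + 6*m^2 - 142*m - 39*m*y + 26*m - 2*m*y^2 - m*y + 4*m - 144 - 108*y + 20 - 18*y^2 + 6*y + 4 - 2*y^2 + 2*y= 2*m^3 + 10*m^2 - 112*m + y^2*(-2*m - 20) + y*(-3*m^2 - 40*m - 100) - 120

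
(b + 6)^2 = b^2 + 12*b + 36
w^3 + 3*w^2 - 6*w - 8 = (w - 2)*(w + 1)*(w + 4)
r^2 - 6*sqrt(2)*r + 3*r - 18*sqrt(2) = (r + 3)*(r - 6*sqrt(2))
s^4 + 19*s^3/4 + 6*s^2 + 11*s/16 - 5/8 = (s - 1/4)*(s + 1/2)*(s + 2)*(s + 5/2)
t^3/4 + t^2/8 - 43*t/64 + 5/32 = (t/4 + 1/2)*(t - 5/4)*(t - 1/4)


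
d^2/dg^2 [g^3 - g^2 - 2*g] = 6*g - 2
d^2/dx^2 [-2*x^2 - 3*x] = -4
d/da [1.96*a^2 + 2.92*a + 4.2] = 3.92*a + 2.92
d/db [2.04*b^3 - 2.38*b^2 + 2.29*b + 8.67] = 6.12*b^2 - 4.76*b + 2.29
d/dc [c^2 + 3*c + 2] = 2*c + 3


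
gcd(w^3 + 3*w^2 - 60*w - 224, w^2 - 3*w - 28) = w + 4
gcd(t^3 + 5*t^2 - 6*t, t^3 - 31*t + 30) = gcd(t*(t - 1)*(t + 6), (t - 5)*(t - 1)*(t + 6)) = t^2 + 5*t - 6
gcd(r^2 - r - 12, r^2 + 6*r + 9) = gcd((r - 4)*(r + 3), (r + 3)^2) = r + 3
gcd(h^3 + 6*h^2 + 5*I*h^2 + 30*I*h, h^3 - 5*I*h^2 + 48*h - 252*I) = 1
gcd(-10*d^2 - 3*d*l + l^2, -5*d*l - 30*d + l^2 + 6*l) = 5*d - l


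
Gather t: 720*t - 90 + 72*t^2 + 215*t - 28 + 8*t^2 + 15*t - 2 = 80*t^2 + 950*t - 120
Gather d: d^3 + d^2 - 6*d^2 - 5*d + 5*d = d^3 - 5*d^2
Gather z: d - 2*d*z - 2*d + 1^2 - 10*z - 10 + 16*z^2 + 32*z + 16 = -d + 16*z^2 + z*(22 - 2*d) + 7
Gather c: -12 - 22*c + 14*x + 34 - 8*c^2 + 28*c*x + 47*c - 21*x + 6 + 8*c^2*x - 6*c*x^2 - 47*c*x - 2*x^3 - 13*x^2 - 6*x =c^2*(8*x - 8) + c*(-6*x^2 - 19*x + 25) - 2*x^3 - 13*x^2 - 13*x + 28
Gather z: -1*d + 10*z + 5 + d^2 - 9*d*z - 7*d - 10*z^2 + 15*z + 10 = d^2 - 8*d - 10*z^2 + z*(25 - 9*d) + 15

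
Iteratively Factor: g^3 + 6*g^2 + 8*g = (g + 2)*(g^2 + 4*g) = (g + 2)*(g + 4)*(g)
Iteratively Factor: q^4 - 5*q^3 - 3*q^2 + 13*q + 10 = (q - 5)*(q^3 - 3*q - 2) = (q - 5)*(q - 2)*(q^2 + 2*q + 1) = (q - 5)*(q - 2)*(q + 1)*(q + 1)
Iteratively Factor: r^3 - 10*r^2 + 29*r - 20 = (r - 1)*(r^2 - 9*r + 20) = (r - 5)*(r - 1)*(r - 4)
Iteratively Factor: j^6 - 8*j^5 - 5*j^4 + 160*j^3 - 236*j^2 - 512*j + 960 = (j + 2)*(j^5 - 10*j^4 + 15*j^3 + 130*j^2 - 496*j + 480) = (j - 3)*(j + 2)*(j^4 - 7*j^3 - 6*j^2 + 112*j - 160) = (j - 5)*(j - 3)*(j + 2)*(j^3 - 2*j^2 - 16*j + 32) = (j - 5)*(j - 3)*(j - 2)*(j + 2)*(j^2 - 16) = (j - 5)*(j - 3)*(j - 2)*(j + 2)*(j + 4)*(j - 4)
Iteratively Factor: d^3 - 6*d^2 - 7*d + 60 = (d + 3)*(d^2 - 9*d + 20) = (d - 5)*(d + 3)*(d - 4)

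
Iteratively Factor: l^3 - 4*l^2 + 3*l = (l)*(l^2 - 4*l + 3) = l*(l - 1)*(l - 3)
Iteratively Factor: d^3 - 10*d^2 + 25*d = (d)*(d^2 - 10*d + 25) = d*(d - 5)*(d - 5)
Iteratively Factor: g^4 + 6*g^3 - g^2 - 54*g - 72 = (g + 2)*(g^3 + 4*g^2 - 9*g - 36) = (g + 2)*(g + 4)*(g^2 - 9) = (g - 3)*(g + 2)*(g + 4)*(g + 3)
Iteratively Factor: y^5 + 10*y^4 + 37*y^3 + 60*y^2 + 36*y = (y)*(y^4 + 10*y^3 + 37*y^2 + 60*y + 36) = y*(y + 2)*(y^3 + 8*y^2 + 21*y + 18) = y*(y + 2)^2*(y^2 + 6*y + 9) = y*(y + 2)^2*(y + 3)*(y + 3)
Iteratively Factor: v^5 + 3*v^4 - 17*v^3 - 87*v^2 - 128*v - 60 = (v - 5)*(v^4 + 8*v^3 + 23*v^2 + 28*v + 12) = (v - 5)*(v + 2)*(v^3 + 6*v^2 + 11*v + 6) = (v - 5)*(v + 2)*(v + 3)*(v^2 + 3*v + 2) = (v - 5)*(v + 1)*(v + 2)*(v + 3)*(v + 2)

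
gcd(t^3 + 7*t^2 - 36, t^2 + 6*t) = t + 6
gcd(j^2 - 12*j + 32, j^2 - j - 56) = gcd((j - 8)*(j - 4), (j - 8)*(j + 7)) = j - 8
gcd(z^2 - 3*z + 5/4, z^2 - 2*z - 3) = 1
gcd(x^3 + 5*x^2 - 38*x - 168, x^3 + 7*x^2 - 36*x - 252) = x^2 + x - 42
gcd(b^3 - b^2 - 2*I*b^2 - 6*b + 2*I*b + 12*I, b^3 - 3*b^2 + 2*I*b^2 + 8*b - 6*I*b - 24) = b^2 + b*(-3 - 2*I) + 6*I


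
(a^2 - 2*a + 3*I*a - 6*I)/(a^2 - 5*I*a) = (a^2 + a*(-2 + 3*I) - 6*I)/(a*(a - 5*I))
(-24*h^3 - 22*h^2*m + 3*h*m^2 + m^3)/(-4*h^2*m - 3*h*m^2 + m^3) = (6*h + m)/m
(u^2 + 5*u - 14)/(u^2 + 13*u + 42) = (u - 2)/(u + 6)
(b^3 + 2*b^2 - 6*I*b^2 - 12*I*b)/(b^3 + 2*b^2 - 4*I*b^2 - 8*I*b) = (b - 6*I)/(b - 4*I)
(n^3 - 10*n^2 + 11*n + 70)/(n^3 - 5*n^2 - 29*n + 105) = (n^2 - 3*n - 10)/(n^2 + 2*n - 15)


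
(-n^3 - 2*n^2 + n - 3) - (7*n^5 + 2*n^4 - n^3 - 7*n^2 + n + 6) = -7*n^5 - 2*n^4 + 5*n^2 - 9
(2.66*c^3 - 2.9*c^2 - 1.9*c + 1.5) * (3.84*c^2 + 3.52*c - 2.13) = 10.2144*c^5 - 1.7728*c^4 - 23.1698*c^3 + 5.249*c^2 + 9.327*c - 3.195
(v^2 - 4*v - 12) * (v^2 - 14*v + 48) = v^4 - 18*v^3 + 92*v^2 - 24*v - 576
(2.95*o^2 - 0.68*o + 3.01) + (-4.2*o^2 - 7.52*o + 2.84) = -1.25*o^2 - 8.2*o + 5.85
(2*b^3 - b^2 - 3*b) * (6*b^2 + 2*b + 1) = 12*b^5 - 2*b^4 - 18*b^3 - 7*b^2 - 3*b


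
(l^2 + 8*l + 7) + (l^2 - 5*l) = 2*l^2 + 3*l + 7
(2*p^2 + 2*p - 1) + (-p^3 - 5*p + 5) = -p^3 + 2*p^2 - 3*p + 4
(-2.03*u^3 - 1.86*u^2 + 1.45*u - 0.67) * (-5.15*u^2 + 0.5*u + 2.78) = 10.4545*u^5 + 8.564*u^4 - 14.0409*u^3 - 0.9953*u^2 + 3.696*u - 1.8626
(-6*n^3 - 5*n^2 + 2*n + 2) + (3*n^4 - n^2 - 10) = 3*n^4 - 6*n^3 - 6*n^2 + 2*n - 8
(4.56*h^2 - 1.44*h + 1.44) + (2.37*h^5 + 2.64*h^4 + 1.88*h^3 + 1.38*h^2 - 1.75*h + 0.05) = 2.37*h^5 + 2.64*h^4 + 1.88*h^3 + 5.94*h^2 - 3.19*h + 1.49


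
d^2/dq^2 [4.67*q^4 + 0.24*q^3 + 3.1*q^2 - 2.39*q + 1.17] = 56.04*q^2 + 1.44*q + 6.2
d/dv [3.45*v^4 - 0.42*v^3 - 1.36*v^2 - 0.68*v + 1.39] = 13.8*v^3 - 1.26*v^2 - 2.72*v - 0.68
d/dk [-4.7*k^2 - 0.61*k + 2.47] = -9.4*k - 0.61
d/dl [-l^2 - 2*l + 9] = -2*l - 2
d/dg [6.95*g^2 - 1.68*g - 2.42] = 13.9*g - 1.68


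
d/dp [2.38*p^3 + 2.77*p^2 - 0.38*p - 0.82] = 7.14*p^2 + 5.54*p - 0.38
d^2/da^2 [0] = 0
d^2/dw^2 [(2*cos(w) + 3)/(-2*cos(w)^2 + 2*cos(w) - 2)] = (-18*sin(w)^4*cos(w) - 14*sin(w)^4 + 3*sin(w)^2 - 61*cos(w)/4 + 9*cos(3*w)/4 + cos(5*w) + 15)/(2*(sin(w)^2 + cos(w) - 2)^3)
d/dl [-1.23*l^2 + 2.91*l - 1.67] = 2.91 - 2.46*l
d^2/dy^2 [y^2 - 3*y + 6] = 2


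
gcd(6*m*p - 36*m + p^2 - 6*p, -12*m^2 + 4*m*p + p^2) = 6*m + p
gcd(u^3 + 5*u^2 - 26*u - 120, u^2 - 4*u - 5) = u - 5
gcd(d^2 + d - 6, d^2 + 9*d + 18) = d + 3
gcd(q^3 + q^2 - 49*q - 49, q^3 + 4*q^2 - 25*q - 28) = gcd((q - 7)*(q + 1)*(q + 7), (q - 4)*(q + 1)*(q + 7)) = q^2 + 8*q + 7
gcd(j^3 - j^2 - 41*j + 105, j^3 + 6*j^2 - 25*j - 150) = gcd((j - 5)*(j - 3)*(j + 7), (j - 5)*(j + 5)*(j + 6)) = j - 5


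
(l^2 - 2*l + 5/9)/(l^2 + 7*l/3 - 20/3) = (l - 1/3)/(l + 4)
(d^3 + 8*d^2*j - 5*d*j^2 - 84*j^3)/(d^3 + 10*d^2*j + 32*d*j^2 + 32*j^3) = (d^2 + 4*d*j - 21*j^2)/(d^2 + 6*d*j + 8*j^2)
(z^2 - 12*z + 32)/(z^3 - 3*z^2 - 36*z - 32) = (z - 4)/(z^2 + 5*z + 4)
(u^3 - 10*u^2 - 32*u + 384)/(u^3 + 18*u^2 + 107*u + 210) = (u^2 - 16*u + 64)/(u^2 + 12*u + 35)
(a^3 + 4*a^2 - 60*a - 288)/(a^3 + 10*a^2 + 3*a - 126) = (a^2 - 2*a - 48)/(a^2 + 4*a - 21)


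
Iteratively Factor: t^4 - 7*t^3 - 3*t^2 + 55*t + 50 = (t - 5)*(t^3 - 2*t^2 - 13*t - 10) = (t - 5)*(t + 2)*(t^2 - 4*t - 5) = (t - 5)^2*(t + 2)*(t + 1)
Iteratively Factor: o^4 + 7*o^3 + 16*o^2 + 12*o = (o + 3)*(o^3 + 4*o^2 + 4*o) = o*(o + 3)*(o^2 + 4*o + 4) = o*(o + 2)*(o + 3)*(o + 2)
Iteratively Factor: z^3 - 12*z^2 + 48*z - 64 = (z - 4)*(z^2 - 8*z + 16) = (z - 4)^2*(z - 4)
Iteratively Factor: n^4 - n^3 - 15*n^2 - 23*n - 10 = (n + 2)*(n^3 - 3*n^2 - 9*n - 5) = (n - 5)*(n + 2)*(n^2 + 2*n + 1) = (n - 5)*(n + 1)*(n + 2)*(n + 1)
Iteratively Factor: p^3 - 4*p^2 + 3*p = (p)*(p^2 - 4*p + 3) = p*(p - 3)*(p - 1)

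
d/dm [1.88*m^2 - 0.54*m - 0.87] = 3.76*m - 0.54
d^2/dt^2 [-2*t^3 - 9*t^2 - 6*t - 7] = -12*t - 18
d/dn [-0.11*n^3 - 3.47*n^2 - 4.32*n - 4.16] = -0.33*n^2 - 6.94*n - 4.32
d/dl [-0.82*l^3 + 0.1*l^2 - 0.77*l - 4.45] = -2.46*l^2 + 0.2*l - 0.77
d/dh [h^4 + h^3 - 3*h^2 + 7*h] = 4*h^3 + 3*h^2 - 6*h + 7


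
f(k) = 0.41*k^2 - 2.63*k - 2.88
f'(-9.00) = -10.01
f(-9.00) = 54.00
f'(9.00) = 4.75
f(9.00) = 6.66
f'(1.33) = -1.54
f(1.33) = -5.65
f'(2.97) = -0.19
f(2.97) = -7.07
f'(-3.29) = -5.33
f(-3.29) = 10.21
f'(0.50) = -2.22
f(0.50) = -4.09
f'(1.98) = -1.01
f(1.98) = -6.48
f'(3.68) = 0.39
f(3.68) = -7.01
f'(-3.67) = -5.64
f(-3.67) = 12.29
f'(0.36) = -2.33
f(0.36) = -3.77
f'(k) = 0.82*k - 2.63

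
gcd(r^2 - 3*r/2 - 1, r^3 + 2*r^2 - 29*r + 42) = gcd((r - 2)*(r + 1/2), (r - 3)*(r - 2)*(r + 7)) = r - 2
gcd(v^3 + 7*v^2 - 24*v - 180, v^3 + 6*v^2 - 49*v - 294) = v + 6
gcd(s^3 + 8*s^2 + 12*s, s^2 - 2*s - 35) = 1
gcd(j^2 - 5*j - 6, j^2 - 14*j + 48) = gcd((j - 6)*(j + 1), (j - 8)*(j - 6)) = j - 6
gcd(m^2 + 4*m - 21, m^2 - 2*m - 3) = m - 3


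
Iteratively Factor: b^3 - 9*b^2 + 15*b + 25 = (b - 5)*(b^2 - 4*b - 5) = (b - 5)^2*(b + 1)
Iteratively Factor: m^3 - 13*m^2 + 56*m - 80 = (m - 5)*(m^2 - 8*m + 16) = (m - 5)*(m - 4)*(m - 4)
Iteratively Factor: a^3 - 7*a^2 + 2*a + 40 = (a - 5)*(a^2 - 2*a - 8) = (a - 5)*(a - 4)*(a + 2)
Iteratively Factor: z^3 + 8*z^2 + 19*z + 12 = (z + 3)*(z^2 + 5*z + 4) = (z + 3)*(z + 4)*(z + 1)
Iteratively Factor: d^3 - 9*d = (d)*(d^2 - 9) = d*(d - 3)*(d + 3)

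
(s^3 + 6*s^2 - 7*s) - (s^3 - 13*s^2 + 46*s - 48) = 19*s^2 - 53*s + 48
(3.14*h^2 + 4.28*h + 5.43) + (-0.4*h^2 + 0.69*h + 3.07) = 2.74*h^2 + 4.97*h + 8.5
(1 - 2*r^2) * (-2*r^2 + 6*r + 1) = 4*r^4 - 12*r^3 - 4*r^2 + 6*r + 1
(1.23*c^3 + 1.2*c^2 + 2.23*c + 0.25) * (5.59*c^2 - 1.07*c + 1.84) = 6.8757*c^5 + 5.3919*c^4 + 13.4449*c^3 + 1.2194*c^2 + 3.8357*c + 0.46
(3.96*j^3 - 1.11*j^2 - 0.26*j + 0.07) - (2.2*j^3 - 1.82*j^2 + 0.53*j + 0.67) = 1.76*j^3 + 0.71*j^2 - 0.79*j - 0.6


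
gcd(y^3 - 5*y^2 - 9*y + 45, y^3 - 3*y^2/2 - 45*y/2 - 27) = y + 3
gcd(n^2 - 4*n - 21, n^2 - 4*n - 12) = 1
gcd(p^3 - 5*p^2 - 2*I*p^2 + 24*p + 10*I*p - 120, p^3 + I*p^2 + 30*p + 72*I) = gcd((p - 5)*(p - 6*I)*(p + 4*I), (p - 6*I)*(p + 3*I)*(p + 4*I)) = p^2 - 2*I*p + 24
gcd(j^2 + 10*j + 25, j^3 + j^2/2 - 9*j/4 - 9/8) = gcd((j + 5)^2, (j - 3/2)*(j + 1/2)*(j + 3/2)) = 1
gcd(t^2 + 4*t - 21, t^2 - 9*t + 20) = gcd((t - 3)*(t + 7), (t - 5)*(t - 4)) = 1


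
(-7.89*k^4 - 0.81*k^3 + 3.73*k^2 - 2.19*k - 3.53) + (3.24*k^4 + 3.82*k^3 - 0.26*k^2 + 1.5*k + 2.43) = -4.65*k^4 + 3.01*k^3 + 3.47*k^2 - 0.69*k - 1.1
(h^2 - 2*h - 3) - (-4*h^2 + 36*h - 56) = 5*h^2 - 38*h + 53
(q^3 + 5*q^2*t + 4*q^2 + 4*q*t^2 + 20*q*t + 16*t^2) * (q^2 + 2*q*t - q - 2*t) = q^5 + 7*q^4*t + 3*q^4 + 14*q^3*t^2 + 21*q^3*t - 4*q^3 + 8*q^2*t^3 + 42*q^2*t^2 - 28*q^2*t + 24*q*t^3 - 56*q*t^2 - 32*t^3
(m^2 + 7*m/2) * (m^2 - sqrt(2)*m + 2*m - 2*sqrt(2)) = m^4 - sqrt(2)*m^3 + 11*m^3/2 - 11*sqrt(2)*m^2/2 + 7*m^2 - 7*sqrt(2)*m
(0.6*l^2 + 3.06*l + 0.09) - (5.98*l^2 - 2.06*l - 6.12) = -5.38*l^2 + 5.12*l + 6.21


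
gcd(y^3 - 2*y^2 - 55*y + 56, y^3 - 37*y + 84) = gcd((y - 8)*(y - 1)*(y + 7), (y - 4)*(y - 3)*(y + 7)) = y + 7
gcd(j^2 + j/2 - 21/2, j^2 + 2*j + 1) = 1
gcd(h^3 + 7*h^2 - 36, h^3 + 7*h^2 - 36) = h^3 + 7*h^2 - 36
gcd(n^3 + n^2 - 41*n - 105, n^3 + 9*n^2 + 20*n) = n + 5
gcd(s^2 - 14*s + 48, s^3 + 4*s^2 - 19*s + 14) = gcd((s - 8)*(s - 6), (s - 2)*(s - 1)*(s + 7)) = 1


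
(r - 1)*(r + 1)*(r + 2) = r^3 + 2*r^2 - r - 2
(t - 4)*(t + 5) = t^2 + t - 20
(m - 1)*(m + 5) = m^2 + 4*m - 5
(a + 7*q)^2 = a^2 + 14*a*q + 49*q^2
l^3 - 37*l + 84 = (l - 4)*(l - 3)*(l + 7)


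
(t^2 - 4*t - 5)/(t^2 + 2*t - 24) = (t^2 - 4*t - 5)/(t^2 + 2*t - 24)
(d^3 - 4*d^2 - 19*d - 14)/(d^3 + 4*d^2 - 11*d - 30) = (d^2 - 6*d - 7)/(d^2 + 2*d - 15)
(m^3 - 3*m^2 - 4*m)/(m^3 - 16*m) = (m + 1)/(m + 4)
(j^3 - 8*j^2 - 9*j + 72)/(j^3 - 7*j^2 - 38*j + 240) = (j^2 - 9)/(j^2 + j - 30)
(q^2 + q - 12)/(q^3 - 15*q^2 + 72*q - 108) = (q + 4)/(q^2 - 12*q + 36)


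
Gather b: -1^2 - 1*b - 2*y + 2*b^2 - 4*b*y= 2*b^2 + b*(-4*y - 1) - 2*y - 1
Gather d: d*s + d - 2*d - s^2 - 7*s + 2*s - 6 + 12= d*(s - 1) - s^2 - 5*s + 6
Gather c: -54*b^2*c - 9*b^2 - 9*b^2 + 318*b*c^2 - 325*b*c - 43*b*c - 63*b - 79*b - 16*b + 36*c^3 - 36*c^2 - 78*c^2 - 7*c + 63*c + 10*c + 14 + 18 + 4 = -18*b^2 - 158*b + 36*c^3 + c^2*(318*b - 114) + c*(-54*b^2 - 368*b + 66) + 36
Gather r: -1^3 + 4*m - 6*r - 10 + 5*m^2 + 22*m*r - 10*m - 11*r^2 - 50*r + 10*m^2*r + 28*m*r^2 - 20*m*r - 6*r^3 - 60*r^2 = 5*m^2 - 6*m - 6*r^3 + r^2*(28*m - 71) + r*(10*m^2 + 2*m - 56) - 11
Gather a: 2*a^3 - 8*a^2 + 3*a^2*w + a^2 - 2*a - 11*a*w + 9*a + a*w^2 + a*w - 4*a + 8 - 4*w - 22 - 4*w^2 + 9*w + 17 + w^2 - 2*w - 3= 2*a^3 + a^2*(3*w - 7) + a*(w^2 - 10*w + 3) - 3*w^2 + 3*w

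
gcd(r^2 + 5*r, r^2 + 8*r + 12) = 1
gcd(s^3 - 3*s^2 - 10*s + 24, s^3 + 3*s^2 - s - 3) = s + 3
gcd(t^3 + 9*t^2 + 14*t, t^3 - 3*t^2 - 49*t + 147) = t + 7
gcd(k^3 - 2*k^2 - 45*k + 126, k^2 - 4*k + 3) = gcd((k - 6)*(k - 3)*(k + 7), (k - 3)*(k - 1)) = k - 3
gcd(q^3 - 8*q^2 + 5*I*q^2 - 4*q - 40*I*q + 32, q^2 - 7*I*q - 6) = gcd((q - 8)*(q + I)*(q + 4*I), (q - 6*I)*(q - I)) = 1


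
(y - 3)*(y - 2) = y^2 - 5*y + 6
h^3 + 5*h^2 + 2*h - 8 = (h - 1)*(h + 2)*(h + 4)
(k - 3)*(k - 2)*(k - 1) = k^3 - 6*k^2 + 11*k - 6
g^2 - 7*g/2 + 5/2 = (g - 5/2)*(g - 1)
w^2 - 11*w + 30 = (w - 6)*(w - 5)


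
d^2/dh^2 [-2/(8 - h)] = 4/(h - 8)^3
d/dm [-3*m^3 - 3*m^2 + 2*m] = -9*m^2 - 6*m + 2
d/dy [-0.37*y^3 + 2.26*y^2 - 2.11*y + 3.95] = -1.11*y^2 + 4.52*y - 2.11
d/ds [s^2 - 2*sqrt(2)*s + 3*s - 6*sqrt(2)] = 2*s - 2*sqrt(2) + 3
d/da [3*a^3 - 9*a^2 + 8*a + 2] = 9*a^2 - 18*a + 8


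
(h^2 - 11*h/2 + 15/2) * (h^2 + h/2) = h^4 - 5*h^3 + 19*h^2/4 + 15*h/4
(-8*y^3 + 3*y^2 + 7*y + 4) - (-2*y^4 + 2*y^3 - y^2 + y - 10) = 2*y^4 - 10*y^3 + 4*y^2 + 6*y + 14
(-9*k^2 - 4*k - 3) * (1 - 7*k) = 63*k^3 + 19*k^2 + 17*k - 3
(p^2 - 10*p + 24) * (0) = 0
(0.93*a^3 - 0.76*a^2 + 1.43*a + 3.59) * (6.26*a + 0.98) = 5.8218*a^4 - 3.8462*a^3 + 8.207*a^2 + 23.8748*a + 3.5182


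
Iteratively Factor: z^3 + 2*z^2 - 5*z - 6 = (z + 1)*(z^2 + z - 6) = (z - 2)*(z + 1)*(z + 3)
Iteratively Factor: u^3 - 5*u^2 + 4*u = (u - 1)*(u^2 - 4*u) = (u - 4)*(u - 1)*(u)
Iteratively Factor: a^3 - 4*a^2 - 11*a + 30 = (a - 2)*(a^2 - 2*a - 15) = (a - 5)*(a - 2)*(a + 3)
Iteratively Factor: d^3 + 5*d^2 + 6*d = (d + 2)*(d^2 + 3*d) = d*(d + 2)*(d + 3)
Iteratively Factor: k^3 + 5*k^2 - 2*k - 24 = (k - 2)*(k^2 + 7*k + 12) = (k - 2)*(k + 4)*(k + 3)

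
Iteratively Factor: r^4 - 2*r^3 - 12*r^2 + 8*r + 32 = (r + 2)*(r^3 - 4*r^2 - 4*r + 16) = (r - 4)*(r + 2)*(r^2 - 4) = (r - 4)*(r + 2)^2*(r - 2)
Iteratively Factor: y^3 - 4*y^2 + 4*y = (y - 2)*(y^2 - 2*y) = y*(y - 2)*(y - 2)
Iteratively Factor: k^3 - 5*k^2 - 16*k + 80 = (k - 4)*(k^2 - k - 20) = (k - 4)*(k + 4)*(k - 5)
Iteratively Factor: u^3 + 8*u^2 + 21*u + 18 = (u + 2)*(u^2 + 6*u + 9) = (u + 2)*(u + 3)*(u + 3)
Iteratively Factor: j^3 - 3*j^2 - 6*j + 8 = (j - 1)*(j^2 - 2*j - 8) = (j - 4)*(j - 1)*(j + 2)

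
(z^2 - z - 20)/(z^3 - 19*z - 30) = (z + 4)/(z^2 + 5*z + 6)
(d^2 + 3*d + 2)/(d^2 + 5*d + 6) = (d + 1)/(d + 3)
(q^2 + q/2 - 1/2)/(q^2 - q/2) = (q + 1)/q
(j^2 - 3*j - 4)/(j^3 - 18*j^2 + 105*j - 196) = (j + 1)/(j^2 - 14*j + 49)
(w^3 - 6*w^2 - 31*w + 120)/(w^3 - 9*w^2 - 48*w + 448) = (w^2 + 2*w - 15)/(w^2 - w - 56)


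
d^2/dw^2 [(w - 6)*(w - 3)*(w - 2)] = 6*w - 22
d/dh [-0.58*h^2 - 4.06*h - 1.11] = -1.16*h - 4.06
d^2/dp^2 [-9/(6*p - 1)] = -648/(6*p - 1)^3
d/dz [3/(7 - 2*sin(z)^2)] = 6*sin(2*z)/(cos(2*z) + 6)^2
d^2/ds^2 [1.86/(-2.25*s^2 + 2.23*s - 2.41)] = (18.8325*s^2 - 18.6651*s - 1.86*(4.5*s - 2.23)*(9.0*s - 4.46) + 20.1717)/(2.25*s^2 - 2.23*s + 2.41)^3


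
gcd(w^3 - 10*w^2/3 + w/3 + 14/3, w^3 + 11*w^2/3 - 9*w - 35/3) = w^2 - 4*w/3 - 7/3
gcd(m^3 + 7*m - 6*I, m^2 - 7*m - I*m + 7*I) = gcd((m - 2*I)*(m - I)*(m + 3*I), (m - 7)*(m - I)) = m - I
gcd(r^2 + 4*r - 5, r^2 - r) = r - 1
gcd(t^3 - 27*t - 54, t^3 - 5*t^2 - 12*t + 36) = t^2 - 3*t - 18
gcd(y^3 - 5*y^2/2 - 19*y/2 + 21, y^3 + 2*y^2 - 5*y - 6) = y^2 + y - 6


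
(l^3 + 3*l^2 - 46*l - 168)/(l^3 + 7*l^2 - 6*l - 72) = (l - 7)/(l - 3)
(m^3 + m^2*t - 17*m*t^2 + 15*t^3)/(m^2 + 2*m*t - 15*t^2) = m - t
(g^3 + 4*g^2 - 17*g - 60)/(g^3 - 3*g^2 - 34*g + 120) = (g^2 + 8*g + 15)/(g^2 + g - 30)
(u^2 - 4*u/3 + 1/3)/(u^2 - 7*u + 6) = (u - 1/3)/(u - 6)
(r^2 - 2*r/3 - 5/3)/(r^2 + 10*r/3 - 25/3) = (r + 1)/(r + 5)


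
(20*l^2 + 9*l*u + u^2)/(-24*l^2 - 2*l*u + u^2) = (5*l + u)/(-6*l + u)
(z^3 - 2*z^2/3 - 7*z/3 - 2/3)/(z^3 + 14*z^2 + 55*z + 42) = (3*z^2 - 5*z - 2)/(3*(z^2 + 13*z + 42))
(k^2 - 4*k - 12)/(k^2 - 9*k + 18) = (k + 2)/(k - 3)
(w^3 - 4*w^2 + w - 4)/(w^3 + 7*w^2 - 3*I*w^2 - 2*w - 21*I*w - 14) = (w^2 + w*(-4 + I) - 4*I)/(w^2 + w*(7 - 2*I) - 14*I)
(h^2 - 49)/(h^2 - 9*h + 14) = (h + 7)/(h - 2)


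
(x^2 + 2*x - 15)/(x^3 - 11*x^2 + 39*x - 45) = (x + 5)/(x^2 - 8*x + 15)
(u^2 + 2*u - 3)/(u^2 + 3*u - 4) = (u + 3)/(u + 4)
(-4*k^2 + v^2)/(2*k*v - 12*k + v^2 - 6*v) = (-2*k + v)/(v - 6)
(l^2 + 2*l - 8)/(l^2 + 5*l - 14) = (l + 4)/(l + 7)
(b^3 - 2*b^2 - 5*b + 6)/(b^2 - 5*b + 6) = (b^2 + b - 2)/(b - 2)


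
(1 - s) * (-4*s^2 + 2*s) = 4*s^3 - 6*s^2 + 2*s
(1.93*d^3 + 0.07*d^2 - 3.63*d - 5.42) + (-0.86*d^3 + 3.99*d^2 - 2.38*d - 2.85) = 1.07*d^3 + 4.06*d^2 - 6.01*d - 8.27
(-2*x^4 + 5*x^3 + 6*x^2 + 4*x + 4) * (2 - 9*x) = 18*x^5 - 49*x^4 - 44*x^3 - 24*x^2 - 28*x + 8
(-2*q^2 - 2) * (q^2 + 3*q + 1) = -2*q^4 - 6*q^3 - 4*q^2 - 6*q - 2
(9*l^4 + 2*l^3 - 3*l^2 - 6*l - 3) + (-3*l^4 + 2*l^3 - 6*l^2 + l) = 6*l^4 + 4*l^3 - 9*l^2 - 5*l - 3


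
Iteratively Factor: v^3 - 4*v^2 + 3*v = (v - 1)*(v^2 - 3*v) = (v - 3)*(v - 1)*(v)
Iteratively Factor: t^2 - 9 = (t + 3)*(t - 3)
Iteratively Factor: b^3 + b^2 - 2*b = (b - 1)*(b^2 + 2*b) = (b - 1)*(b + 2)*(b)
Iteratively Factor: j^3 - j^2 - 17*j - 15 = (j + 1)*(j^2 - 2*j - 15) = (j + 1)*(j + 3)*(j - 5)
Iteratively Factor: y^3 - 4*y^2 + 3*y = (y)*(y^2 - 4*y + 3) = y*(y - 1)*(y - 3)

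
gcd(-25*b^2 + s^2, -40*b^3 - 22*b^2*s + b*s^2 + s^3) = -5*b + s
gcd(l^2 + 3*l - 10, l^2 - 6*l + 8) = l - 2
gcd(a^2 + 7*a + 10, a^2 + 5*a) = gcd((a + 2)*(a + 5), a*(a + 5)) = a + 5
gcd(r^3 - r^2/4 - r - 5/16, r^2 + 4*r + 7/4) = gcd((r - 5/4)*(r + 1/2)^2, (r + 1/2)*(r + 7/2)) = r + 1/2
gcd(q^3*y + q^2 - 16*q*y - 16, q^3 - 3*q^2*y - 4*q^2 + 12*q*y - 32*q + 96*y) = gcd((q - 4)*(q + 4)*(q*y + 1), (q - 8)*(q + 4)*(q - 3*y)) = q + 4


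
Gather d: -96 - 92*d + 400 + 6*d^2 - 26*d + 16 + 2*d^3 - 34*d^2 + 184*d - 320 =2*d^3 - 28*d^2 + 66*d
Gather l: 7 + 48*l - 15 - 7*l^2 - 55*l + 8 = -7*l^2 - 7*l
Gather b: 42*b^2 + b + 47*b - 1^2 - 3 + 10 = 42*b^2 + 48*b + 6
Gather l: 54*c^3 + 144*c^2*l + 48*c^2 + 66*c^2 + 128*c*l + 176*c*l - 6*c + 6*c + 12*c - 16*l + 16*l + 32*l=54*c^3 + 114*c^2 + 12*c + l*(144*c^2 + 304*c + 32)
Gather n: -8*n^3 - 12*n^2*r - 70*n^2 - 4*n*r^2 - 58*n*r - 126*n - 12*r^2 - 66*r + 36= -8*n^3 + n^2*(-12*r - 70) + n*(-4*r^2 - 58*r - 126) - 12*r^2 - 66*r + 36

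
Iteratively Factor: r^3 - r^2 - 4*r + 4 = (r - 1)*(r^2 - 4) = (r - 2)*(r - 1)*(r + 2)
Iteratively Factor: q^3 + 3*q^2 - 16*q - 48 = (q - 4)*(q^2 + 7*q + 12) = (q - 4)*(q + 4)*(q + 3)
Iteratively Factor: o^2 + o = (o + 1)*(o)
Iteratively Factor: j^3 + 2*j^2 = (j + 2)*(j^2) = j*(j + 2)*(j)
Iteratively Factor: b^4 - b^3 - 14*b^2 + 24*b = (b - 2)*(b^3 + b^2 - 12*b) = (b - 2)*(b + 4)*(b^2 - 3*b) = (b - 3)*(b - 2)*(b + 4)*(b)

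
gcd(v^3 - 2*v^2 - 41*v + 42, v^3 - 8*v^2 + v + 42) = v - 7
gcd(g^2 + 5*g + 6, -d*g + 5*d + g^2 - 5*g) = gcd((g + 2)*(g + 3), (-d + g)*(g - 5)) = 1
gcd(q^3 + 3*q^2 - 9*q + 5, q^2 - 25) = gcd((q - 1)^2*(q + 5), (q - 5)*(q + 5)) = q + 5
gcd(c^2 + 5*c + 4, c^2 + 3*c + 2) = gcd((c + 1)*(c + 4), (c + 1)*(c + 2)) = c + 1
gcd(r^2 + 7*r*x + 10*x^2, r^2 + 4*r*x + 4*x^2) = r + 2*x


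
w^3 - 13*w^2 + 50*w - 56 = (w - 7)*(w - 4)*(w - 2)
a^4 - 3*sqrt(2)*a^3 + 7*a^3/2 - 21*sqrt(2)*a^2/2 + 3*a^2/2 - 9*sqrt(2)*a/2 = a*(a + 1/2)*(a + 3)*(a - 3*sqrt(2))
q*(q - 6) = q^2 - 6*q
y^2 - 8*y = y*(y - 8)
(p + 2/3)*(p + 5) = p^2 + 17*p/3 + 10/3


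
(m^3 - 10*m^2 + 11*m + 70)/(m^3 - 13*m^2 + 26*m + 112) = (m - 5)/(m - 8)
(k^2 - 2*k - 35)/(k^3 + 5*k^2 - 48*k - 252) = (k + 5)/(k^2 + 12*k + 36)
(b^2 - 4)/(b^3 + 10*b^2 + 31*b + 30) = (b - 2)/(b^2 + 8*b + 15)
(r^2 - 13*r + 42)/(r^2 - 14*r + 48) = (r - 7)/(r - 8)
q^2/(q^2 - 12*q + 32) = q^2/(q^2 - 12*q + 32)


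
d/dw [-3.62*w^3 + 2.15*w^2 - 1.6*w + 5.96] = -10.86*w^2 + 4.3*w - 1.6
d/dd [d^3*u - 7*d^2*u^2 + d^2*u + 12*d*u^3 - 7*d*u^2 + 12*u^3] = u*(3*d^2 - 14*d*u + 2*d + 12*u^2 - 7*u)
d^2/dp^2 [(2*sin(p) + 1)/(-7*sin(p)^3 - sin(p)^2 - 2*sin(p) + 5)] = (392*sin(p)^7 + 483*sin(p)^6 - 621*sin(p)^5 + 266*sin(p)^4 + 321*sin(p)^3 - 886*sin(p)^2 - 222*sin(p) - 58)/(7*sin(p)^3 + sin(p)^2 + 2*sin(p) - 5)^3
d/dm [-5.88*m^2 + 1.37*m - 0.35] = 1.37 - 11.76*m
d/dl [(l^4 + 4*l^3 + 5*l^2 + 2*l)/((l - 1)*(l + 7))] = 2*(l^5 + 11*l^4 + 10*l^3 - 28*l^2 - 35*l - 7)/(l^4 + 12*l^3 + 22*l^2 - 84*l + 49)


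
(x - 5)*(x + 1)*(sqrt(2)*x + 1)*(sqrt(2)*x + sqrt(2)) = 2*x^4 - 6*x^3 + sqrt(2)*x^3 - 18*x^2 - 3*sqrt(2)*x^2 - 9*sqrt(2)*x - 10*x - 5*sqrt(2)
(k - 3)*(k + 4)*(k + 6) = k^3 + 7*k^2 - 6*k - 72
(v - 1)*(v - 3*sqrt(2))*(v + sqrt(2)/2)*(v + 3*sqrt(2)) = v^4 - v^3 + sqrt(2)*v^3/2 - 18*v^2 - sqrt(2)*v^2/2 - 9*sqrt(2)*v + 18*v + 9*sqrt(2)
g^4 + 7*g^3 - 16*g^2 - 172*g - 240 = (g - 5)*(g + 2)*(g + 4)*(g + 6)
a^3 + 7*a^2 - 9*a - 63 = (a - 3)*(a + 3)*(a + 7)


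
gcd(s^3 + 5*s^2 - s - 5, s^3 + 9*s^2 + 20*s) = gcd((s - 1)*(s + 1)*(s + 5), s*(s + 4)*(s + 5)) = s + 5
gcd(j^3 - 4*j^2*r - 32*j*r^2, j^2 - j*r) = j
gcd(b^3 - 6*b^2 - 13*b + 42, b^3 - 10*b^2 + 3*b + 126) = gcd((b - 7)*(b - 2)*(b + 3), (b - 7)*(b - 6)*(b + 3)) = b^2 - 4*b - 21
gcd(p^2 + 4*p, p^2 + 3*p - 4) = p + 4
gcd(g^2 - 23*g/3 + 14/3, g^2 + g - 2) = 1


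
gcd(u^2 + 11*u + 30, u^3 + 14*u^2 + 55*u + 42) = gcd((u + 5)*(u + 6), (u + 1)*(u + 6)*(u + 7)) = u + 6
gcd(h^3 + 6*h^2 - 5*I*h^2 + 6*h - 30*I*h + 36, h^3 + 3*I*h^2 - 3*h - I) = h + I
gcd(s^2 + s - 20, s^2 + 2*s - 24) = s - 4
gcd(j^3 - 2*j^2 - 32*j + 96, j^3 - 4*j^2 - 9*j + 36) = j - 4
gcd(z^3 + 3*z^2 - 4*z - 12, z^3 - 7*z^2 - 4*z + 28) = z^2 - 4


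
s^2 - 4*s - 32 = (s - 8)*(s + 4)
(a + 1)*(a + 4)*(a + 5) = a^3 + 10*a^2 + 29*a + 20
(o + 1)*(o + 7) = o^2 + 8*o + 7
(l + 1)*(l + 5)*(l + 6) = l^3 + 12*l^2 + 41*l + 30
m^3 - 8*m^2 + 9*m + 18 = (m - 6)*(m - 3)*(m + 1)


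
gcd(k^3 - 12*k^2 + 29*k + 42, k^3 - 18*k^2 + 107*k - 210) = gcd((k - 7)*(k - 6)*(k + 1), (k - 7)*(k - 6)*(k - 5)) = k^2 - 13*k + 42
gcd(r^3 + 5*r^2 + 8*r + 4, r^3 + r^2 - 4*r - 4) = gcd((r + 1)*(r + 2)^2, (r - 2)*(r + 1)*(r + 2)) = r^2 + 3*r + 2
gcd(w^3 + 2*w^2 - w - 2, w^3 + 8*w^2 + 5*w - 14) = w^2 + w - 2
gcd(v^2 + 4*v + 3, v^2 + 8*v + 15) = v + 3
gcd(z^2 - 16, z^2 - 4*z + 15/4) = 1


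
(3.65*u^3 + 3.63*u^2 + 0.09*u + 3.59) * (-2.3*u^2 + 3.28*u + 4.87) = -8.395*u^5 + 3.623*u^4 + 29.4749*u^3 + 9.7163*u^2 + 12.2135*u + 17.4833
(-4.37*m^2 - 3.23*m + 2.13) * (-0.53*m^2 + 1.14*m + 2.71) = 2.3161*m^4 - 3.2699*m^3 - 16.6538*m^2 - 6.3251*m + 5.7723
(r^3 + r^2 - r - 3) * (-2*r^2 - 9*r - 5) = -2*r^5 - 11*r^4 - 12*r^3 + 10*r^2 + 32*r + 15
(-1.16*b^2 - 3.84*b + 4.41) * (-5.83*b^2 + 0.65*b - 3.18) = 6.7628*b^4 + 21.6332*b^3 - 24.5175*b^2 + 15.0777*b - 14.0238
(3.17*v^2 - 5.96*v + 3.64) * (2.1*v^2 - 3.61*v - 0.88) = 6.657*v^4 - 23.9597*v^3 + 26.37*v^2 - 7.8956*v - 3.2032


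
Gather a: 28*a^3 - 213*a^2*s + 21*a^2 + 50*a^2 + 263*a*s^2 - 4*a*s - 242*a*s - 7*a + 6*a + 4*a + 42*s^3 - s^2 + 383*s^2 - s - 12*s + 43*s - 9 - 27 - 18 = 28*a^3 + a^2*(71 - 213*s) + a*(263*s^2 - 246*s + 3) + 42*s^3 + 382*s^2 + 30*s - 54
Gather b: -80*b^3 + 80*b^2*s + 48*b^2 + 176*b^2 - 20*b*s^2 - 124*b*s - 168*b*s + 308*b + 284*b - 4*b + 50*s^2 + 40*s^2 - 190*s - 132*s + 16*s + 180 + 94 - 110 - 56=-80*b^3 + b^2*(80*s + 224) + b*(-20*s^2 - 292*s + 588) + 90*s^2 - 306*s + 108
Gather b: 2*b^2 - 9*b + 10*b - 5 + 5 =2*b^2 + b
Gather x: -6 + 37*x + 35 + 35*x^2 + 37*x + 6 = 35*x^2 + 74*x + 35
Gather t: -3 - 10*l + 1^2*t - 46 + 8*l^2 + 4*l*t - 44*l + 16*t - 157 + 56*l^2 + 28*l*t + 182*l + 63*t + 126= 64*l^2 + 128*l + t*(32*l + 80) - 80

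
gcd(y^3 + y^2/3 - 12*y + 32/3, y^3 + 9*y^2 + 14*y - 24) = y^2 + 3*y - 4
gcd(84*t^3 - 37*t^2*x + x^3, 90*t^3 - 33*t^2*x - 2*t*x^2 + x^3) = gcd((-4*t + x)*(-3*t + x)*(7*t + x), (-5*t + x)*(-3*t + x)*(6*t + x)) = -3*t + x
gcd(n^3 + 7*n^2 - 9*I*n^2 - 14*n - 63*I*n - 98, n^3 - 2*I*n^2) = n - 2*I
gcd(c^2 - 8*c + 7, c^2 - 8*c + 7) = c^2 - 8*c + 7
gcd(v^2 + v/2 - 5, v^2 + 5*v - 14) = v - 2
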